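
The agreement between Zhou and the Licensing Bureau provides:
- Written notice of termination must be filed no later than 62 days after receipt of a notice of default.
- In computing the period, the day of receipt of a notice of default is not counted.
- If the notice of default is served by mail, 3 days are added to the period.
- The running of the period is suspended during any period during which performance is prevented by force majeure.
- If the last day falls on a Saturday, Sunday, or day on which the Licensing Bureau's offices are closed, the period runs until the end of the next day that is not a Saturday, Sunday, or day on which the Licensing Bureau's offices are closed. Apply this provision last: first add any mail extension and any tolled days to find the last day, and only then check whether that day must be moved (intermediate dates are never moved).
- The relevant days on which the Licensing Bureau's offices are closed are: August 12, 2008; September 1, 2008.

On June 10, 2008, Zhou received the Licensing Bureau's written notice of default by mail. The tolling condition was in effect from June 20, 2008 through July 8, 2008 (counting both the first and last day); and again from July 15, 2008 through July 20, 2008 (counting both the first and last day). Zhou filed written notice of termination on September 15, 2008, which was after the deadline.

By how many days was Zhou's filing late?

7 days

62 days after June 10, 2008 is August 11, 2008.
Service was by mail, adding 3 days: August 11, 2008 + 3 days = August 14, 2008.
From June 20, 2008 through July 8, 2008 inclusive is 19 days; tolling adds 19 days: August 14, 2008 + 19 days = September 2, 2008.
From July 15, 2008 through July 20, 2008 inclusive is 6 days; tolling adds 6 days: September 2, 2008 + 6 days = September 8, 2008.
September 8, 2008 is a Monday and not a day on which the Licensing Bureau's offices are closed, so no extension applies.
The deadline is September 8, 2008; from September 8, 2008 to September 15, 2008 is 7 days.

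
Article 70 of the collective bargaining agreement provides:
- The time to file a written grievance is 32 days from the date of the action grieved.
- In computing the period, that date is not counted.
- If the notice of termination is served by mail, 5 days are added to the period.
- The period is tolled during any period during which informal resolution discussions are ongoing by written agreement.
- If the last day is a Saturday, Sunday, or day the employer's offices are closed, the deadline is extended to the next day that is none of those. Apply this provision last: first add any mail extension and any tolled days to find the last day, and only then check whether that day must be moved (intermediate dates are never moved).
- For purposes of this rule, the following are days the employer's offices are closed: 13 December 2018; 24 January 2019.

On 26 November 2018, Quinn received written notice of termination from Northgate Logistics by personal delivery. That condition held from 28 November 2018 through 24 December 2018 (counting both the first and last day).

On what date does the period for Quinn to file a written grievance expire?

32 days after 26 November 2018 is December 28, 2018.
Service was not by mail, so no mail extension applies.
From November 28, 2018 through December 24, 2018 inclusive is 27 days; tolling adds 27 days: December 28, 2018 + 27 days = January 24, 2019.
January 24, 2019 is a listed holiday. The next qualifying day is January 25, 2019.

January 25, 2019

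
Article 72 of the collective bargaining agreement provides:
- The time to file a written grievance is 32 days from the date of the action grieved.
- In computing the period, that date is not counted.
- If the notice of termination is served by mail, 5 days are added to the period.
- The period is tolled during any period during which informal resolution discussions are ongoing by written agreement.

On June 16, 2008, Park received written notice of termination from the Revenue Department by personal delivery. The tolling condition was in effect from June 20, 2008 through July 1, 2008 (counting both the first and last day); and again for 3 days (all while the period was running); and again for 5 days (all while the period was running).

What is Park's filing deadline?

August 7, 2008

32 days after June 16, 2008 is July 18, 2008.
Service was not by mail, so no mail extension applies.
From June 20, 2008 through July 1, 2008 inclusive is 12 days; tolling adds 12 days: July 18, 2008 + 12 days = July 30, 2008.
Tolling adds 3 days: July 30, 2008 + 3 days = August 2, 2008.
Tolling adds 5 days: August 2, 2008 + 5 days = August 7, 2008.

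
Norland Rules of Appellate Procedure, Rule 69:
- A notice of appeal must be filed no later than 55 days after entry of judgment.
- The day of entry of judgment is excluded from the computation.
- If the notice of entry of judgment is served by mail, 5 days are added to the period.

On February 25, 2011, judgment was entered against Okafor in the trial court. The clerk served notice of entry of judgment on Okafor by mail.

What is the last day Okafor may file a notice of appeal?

April 26, 2011

55 days after February 25, 2011 is April 21, 2011.
Service was by mail, adding 5 days: April 21, 2011 + 5 days = April 26, 2011.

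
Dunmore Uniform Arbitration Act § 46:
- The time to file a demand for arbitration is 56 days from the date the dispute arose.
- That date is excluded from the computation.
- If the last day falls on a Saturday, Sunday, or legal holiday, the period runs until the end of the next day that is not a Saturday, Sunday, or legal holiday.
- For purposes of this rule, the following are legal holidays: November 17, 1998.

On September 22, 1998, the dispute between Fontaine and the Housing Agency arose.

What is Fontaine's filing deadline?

56 days after September 22, 1998 is November 17, 1998.
November 17, 1998 is a listed holiday. The next qualifying day is November 18, 1998.

November 18, 1998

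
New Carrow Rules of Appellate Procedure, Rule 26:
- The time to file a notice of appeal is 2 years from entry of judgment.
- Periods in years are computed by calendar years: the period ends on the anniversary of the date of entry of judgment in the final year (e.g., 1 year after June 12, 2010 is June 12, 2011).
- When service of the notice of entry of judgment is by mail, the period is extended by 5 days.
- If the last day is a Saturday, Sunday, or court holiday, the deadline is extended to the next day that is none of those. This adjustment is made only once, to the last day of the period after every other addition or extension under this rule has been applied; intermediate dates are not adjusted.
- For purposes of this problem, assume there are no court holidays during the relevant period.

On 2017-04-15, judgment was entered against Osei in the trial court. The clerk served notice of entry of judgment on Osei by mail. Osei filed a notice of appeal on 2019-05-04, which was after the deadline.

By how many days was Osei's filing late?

12 days

2 years after 2017-04-15 is April 15, 2019.
Service was by mail, adding 5 days: April 15, 2019 + 5 days = April 20, 2019.
April 20, 2019 is Saturday; April 21, 2019 is Sunday. The next qualifying day is April 22, 2019.
The deadline is April 22, 2019; from April 22, 2019 to May 4, 2019 is 12 days.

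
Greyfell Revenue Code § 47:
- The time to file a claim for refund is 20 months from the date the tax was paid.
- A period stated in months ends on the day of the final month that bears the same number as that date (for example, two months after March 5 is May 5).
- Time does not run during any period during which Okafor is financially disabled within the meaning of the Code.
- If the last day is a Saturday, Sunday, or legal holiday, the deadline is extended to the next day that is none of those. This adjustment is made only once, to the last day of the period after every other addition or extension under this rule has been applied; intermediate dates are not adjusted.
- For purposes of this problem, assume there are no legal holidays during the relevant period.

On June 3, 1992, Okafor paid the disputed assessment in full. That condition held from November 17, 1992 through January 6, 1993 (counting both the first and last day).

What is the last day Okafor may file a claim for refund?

March 28, 1994

20 months after June 3, 1992 is February 3, 1994.
From November 17, 1992 through January 6, 1993 inclusive is 51 days; tolling adds 51 days: February 3, 1994 + 51 days = March 26, 1994.
March 26, 1994 is Saturday; March 27, 1994 is Sunday. The next qualifying day is March 28, 1994.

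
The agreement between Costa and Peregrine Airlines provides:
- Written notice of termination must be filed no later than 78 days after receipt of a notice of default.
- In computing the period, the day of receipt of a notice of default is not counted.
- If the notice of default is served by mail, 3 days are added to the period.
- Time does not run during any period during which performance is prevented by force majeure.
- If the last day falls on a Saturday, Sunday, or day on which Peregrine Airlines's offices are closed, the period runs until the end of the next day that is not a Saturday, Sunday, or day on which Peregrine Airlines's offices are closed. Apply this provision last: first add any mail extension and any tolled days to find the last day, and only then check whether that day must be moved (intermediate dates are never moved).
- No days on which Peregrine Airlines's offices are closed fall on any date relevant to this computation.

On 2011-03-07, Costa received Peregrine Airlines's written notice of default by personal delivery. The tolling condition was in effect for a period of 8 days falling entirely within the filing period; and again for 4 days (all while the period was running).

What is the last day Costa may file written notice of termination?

78 days after 2011-03-07 is May 24, 2011.
Service was not by mail, so no mail extension applies.
Tolling adds 8 days: May 24, 2011 + 8 days = June 1, 2011.
Tolling adds 4 days: June 1, 2011 + 4 days = June 5, 2011.
June 5, 2011 is Sunday. The next qualifying day is June 6, 2011.

June 6, 2011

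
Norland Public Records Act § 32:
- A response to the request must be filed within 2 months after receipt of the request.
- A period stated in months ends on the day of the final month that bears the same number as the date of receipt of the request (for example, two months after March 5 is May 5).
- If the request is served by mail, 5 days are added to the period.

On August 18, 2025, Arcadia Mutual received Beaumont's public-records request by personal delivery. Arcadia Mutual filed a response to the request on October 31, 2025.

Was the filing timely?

No

2 months after August 18, 2025 is October 18, 2025.
Service was not by mail, so no mail extension applies.
The deadline is October 18, 2025; the filing on October 31, 2025 is after that date.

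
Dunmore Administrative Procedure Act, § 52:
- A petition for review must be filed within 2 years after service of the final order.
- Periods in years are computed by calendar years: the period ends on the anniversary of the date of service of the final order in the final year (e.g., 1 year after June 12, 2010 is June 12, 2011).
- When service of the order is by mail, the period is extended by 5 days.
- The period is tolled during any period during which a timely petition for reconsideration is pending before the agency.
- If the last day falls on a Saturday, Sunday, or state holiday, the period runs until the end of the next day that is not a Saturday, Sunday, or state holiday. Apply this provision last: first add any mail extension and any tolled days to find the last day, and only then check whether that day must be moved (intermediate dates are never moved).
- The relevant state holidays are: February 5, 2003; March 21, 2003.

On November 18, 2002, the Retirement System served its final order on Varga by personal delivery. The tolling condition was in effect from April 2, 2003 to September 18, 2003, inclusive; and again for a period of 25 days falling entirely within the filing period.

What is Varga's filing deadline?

June 1, 2005

2 years after November 18, 2002 is November 18, 2004.
Service was not by mail, so no mail extension applies.
From April 2, 2003 through September 18, 2003 inclusive is 170 days; tolling adds 170 days: November 18, 2004 + 170 days = May 7, 2005.
Tolling adds 25 days: May 7, 2005 + 25 days = June 1, 2005.
June 1, 2005 is a Wednesday and not a state holiday, so no extension applies.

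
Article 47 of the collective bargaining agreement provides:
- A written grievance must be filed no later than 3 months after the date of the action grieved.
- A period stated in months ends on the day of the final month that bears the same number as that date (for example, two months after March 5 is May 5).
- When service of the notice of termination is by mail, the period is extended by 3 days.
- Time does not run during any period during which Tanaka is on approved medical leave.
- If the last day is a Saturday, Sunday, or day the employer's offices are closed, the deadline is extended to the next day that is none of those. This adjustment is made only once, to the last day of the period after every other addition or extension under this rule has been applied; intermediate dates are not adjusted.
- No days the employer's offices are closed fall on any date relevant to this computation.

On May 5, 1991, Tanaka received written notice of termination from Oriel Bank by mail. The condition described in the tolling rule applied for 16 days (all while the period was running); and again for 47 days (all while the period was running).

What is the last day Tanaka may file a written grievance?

3 months after May 5, 1991 is August 5, 1991.
Service was by mail, adding 3 days: August 5, 1991 + 3 days = August 8, 1991.
Tolling adds 16 days: August 8, 1991 + 16 days = August 24, 1991.
Tolling adds 47 days: August 24, 1991 + 47 days = October 10, 1991.
October 10, 1991 is a Thursday and not a day the employer's offices are closed, so no extension applies.

October 10, 1991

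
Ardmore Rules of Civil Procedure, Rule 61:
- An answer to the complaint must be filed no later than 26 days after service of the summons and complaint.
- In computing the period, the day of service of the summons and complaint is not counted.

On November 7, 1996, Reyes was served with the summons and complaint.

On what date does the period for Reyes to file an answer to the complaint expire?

December 3, 1996

26 days after November 7, 1996 is December 3, 1996.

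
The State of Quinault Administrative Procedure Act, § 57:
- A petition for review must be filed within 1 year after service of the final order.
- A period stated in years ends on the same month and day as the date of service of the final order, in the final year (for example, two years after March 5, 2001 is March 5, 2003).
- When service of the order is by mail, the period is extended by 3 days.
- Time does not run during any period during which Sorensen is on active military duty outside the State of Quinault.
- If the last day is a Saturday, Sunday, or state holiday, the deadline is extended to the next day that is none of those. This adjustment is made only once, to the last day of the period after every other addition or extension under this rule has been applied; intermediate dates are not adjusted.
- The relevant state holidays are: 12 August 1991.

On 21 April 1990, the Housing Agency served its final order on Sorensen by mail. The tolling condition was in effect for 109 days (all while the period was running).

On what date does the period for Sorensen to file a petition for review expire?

1 year after 21 April 1990 is April 21, 1991.
Service was by mail, adding 3 days: April 21, 1991 + 3 days = April 24, 1991.
Tolling adds 109 days: April 24, 1991 + 109 days = August 11, 1991.
August 11, 1991 is Sunday; August 12, 1991 is a listed holiday. The next qualifying day is August 13, 1991.

August 13, 1991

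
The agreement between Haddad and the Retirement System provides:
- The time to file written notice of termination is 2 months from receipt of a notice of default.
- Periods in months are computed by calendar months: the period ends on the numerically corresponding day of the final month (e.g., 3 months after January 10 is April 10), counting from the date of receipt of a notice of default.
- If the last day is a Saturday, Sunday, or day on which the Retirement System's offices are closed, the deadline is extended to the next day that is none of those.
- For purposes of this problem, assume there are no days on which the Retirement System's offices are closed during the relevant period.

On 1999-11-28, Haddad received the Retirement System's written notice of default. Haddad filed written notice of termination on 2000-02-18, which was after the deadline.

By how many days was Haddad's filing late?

2 months after 1999-11-28 is January 28, 2000.
January 28, 2000 is a Friday and not a day on which the Retirement System's offices are closed, so no extension applies.
The deadline is January 28, 2000; from January 28, 2000 to February 18, 2000 is 21 days.

21 days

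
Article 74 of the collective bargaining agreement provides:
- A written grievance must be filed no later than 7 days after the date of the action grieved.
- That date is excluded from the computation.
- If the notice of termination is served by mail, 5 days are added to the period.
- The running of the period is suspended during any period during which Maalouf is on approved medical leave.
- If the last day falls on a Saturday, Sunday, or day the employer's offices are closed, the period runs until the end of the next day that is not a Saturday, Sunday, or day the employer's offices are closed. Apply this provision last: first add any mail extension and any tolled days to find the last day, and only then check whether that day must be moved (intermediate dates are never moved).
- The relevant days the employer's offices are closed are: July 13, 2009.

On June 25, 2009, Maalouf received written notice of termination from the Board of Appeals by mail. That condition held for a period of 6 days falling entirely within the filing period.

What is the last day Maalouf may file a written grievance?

July 14, 2009

7 days after June 25, 2009 is July 2, 2009.
Service was by mail, adding 5 days: July 2, 2009 + 5 days = July 7, 2009.
Tolling adds 6 days: July 7, 2009 + 6 days = July 13, 2009.
July 13, 2009 is a listed holiday. The next qualifying day is July 14, 2009.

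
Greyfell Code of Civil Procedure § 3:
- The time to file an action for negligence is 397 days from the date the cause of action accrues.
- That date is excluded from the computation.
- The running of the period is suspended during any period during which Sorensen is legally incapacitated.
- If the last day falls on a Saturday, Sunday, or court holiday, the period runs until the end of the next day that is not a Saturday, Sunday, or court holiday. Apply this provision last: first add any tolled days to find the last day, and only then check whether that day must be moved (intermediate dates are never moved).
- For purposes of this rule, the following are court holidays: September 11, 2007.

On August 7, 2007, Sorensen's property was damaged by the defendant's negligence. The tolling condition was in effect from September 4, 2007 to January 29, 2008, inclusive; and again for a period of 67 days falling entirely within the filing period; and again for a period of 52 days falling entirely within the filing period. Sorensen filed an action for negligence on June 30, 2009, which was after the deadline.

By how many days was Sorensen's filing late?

397 days after August 7, 2007 is September 7, 2008.
From September 4, 2007 through January 29, 2008 inclusive is 148 days; tolling adds 148 days: September 7, 2008 + 148 days = February 2, 2009.
Tolling adds 67 days: February 2, 2009 + 67 days = April 10, 2009.
Tolling adds 52 days: April 10, 2009 + 52 days = June 1, 2009.
June 1, 2009 is a Monday and not a court holiday, so no extension applies.
The deadline is June 1, 2009; from June 1, 2009 to June 30, 2009 is 29 days.

29 days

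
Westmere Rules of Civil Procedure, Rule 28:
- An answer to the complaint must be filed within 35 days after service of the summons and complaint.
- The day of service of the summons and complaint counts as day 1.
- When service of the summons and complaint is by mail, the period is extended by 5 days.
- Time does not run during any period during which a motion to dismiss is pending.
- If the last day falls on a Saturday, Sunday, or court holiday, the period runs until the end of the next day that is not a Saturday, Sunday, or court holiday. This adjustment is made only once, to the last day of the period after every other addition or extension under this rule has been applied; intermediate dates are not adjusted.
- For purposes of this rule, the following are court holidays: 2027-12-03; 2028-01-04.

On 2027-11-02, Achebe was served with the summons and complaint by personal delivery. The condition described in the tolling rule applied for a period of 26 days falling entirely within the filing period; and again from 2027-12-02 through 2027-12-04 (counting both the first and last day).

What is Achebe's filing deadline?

January 5, 2028

Counting 2027-11-02 as day 1, day 35 is December 6, 2027.
Service was not by mail, so no mail extension applies.
Tolling adds 26 days: December 6, 2027 + 26 days = January 1, 2028.
From December 2, 2027 through December 4, 2027 inclusive is 3 days; tolling adds 3 days: January 1, 2028 + 3 days = January 4, 2028.
January 4, 2028 is a listed holiday. The next qualifying day is January 5, 2028.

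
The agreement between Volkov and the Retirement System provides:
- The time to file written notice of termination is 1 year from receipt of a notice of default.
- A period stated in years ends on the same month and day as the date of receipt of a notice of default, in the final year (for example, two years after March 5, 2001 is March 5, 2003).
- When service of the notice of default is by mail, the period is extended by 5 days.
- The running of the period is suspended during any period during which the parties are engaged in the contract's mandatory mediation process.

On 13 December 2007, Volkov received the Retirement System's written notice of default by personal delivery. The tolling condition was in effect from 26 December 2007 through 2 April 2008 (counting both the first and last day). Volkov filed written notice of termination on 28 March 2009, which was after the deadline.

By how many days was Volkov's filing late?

1 year after 13 December 2007 is December 13, 2008.
Service was not by mail, so no mail extension applies.
From December 26, 2007 through April 2, 2008 inclusive is 99 days; tolling adds 99 days: December 13, 2008 + 99 days = March 22, 2009.
The deadline is March 22, 2009; from March 22, 2009 to March 28, 2009 is 6 days.

6 days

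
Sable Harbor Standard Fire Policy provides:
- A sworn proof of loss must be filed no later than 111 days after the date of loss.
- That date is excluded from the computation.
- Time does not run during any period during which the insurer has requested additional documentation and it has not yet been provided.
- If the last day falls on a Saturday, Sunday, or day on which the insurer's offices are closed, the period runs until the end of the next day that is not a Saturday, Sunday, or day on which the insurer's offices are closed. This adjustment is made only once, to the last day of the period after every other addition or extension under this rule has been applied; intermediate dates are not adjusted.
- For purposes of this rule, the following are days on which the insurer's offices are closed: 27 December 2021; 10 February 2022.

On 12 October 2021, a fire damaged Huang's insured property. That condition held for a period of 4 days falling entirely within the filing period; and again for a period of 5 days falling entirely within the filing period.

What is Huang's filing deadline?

February 9, 2022

111 days after 12 October 2021 is January 31, 2022.
Tolling adds 4 days: January 31, 2022 + 4 days = February 4, 2022.
Tolling adds 5 days: February 4, 2022 + 5 days = February 9, 2022.
February 9, 2022 is a Wednesday and not a day on which the insurer's offices are closed, so no extension applies.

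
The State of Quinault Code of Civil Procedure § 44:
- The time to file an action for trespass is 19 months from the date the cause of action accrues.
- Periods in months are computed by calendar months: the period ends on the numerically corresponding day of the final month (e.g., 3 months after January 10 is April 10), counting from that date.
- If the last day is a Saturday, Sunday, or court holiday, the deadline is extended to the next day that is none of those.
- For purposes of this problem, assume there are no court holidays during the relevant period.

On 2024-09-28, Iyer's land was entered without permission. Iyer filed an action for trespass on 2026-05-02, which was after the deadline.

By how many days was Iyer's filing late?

19 months after 2024-09-28 is April 28, 2026.
April 28, 2026 is a Tuesday and not a court holiday, so no extension applies.
The deadline is April 28, 2026; from April 28, 2026 to May 2, 2026 is 4 days.

4 days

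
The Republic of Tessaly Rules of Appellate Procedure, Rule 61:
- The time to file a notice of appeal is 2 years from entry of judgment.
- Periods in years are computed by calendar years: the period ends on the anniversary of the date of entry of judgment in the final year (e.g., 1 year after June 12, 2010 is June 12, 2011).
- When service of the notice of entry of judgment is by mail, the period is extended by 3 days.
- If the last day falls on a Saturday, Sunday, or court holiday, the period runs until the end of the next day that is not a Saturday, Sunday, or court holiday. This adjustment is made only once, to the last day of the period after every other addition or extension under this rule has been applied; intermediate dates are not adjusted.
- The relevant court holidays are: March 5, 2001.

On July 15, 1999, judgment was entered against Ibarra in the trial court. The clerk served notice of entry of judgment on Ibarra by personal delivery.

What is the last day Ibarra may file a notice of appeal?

July 16, 2001

2 years after July 15, 1999 is July 15, 2001.
Service was not by mail, so no mail extension applies.
July 15, 2001 is Sunday. The next qualifying day is July 16, 2001.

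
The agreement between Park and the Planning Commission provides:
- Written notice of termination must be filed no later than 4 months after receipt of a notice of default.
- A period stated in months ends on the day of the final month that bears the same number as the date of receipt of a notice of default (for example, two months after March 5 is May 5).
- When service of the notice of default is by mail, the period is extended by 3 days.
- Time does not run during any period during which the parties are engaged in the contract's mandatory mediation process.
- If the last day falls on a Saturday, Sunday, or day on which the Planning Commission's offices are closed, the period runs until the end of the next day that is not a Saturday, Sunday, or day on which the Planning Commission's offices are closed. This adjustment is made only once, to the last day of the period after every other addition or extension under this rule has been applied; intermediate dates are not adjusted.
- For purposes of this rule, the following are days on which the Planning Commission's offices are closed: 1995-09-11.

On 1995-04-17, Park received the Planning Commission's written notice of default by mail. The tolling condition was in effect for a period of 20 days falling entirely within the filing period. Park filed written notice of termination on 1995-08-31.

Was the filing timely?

4 months after 1995-04-17 is August 17, 1995.
Service was by mail, adding 3 days: August 17, 1995 + 3 days = August 20, 1995.
Tolling adds 20 days: August 20, 1995 + 20 days = September 9, 1995.
September 9, 1995 is Saturday; September 10, 1995 is Sunday; September 11, 1995 is a listed holiday. The next qualifying day is September 12, 1995.
The deadline is September 12, 1995; the filing on August 31, 1995 is on or before that date.

Yes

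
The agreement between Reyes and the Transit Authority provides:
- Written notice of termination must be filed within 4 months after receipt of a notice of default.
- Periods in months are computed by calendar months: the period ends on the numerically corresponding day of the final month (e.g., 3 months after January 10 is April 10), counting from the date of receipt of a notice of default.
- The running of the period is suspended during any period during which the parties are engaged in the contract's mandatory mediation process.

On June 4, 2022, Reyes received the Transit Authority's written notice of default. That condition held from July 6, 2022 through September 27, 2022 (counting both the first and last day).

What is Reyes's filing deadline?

4 months after June 4, 2022 is October 4, 2022.
From July 6, 2022 through September 27, 2022 inclusive is 84 days; tolling adds 84 days: October 4, 2022 + 84 days = December 27, 2022.

December 27, 2022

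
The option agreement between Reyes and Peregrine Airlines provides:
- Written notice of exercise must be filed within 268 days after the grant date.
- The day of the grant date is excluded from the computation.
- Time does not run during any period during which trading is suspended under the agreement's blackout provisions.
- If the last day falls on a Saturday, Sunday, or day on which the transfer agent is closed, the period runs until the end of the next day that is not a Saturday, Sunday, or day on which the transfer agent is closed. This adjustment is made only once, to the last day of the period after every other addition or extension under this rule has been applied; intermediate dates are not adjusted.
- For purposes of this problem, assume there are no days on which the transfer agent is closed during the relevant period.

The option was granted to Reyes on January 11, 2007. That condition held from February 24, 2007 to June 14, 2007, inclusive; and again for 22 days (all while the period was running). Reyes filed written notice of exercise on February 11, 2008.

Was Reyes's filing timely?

268 days after January 11, 2007 is October 6, 2007.
From February 24, 2007 through June 14, 2007 inclusive is 111 days; tolling adds 111 days: October 6, 2007 + 111 days = January 25, 2008.
Tolling adds 22 days: January 25, 2008 + 22 days = February 16, 2008.
February 16, 2008 is Saturday; February 17, 2008 is Sunday. The next qualifying day is February 18, 2008.
The deadline is February 18, 2008; the filing on February 11, 2008 is on or before that date.

Yes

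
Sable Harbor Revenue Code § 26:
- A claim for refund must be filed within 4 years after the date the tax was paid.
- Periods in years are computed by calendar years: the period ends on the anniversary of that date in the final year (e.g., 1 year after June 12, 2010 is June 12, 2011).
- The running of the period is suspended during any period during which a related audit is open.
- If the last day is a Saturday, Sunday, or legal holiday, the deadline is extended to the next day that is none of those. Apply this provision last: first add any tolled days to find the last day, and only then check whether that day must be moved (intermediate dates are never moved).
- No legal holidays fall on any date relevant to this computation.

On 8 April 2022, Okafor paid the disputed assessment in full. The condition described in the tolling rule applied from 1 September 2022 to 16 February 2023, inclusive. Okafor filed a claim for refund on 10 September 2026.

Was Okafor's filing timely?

4 years after 8 April 2022 is April 8, 2026.
From September 1, 2022 through February 16, 2023 inclusive is 169 days; tolling adds 169 days: April 8, 2026 + 169 days = September 24, 2026.
September 24, 2026 is a Thursday and not a legal holiday, so no extension applies.
The deadline is September 24, 2026; the filing on September 10, 2026 is on or before that date.

Yes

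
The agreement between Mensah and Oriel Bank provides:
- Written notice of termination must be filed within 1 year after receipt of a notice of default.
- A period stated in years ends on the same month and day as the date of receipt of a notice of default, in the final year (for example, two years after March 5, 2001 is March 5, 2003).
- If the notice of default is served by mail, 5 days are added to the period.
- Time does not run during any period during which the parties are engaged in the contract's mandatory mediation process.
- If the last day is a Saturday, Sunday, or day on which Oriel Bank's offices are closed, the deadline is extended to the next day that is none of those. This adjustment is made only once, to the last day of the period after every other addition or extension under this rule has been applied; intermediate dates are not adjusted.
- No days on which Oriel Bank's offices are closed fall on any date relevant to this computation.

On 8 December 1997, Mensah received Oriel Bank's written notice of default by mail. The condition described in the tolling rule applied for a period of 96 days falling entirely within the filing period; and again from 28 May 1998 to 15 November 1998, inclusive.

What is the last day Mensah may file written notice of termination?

1 year after 8 December 1997 is December 8, 1998.
Service was by mail, adding 5 days: December 8, 1998 + 5 days = December 13, 1998.
Tolling adds 96 days: December 13, 1998 + 96 days = March 19, 1999.
From May 28, 1998 through November 15, 1998 inclusive is 172 days; tolling adds 172 days: March 19, 1999 + 172 days = September 7, 1999.
September 7, 1999 is a Tuesday and not a day on which Oriel Bank's offices are closed, so no extension applies.

September 7, 1999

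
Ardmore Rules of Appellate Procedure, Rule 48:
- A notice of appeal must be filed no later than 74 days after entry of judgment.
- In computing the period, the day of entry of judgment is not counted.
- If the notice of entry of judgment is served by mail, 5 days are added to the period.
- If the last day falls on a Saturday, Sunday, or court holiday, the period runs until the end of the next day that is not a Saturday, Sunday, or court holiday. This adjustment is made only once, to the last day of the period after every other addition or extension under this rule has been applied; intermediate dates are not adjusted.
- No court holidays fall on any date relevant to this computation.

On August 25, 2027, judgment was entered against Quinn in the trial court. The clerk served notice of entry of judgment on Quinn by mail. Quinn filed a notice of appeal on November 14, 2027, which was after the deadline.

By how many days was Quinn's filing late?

2 days

74 days after August 25, 2027 is November 7, 2027.
Service was by mail, adding 5 days: November 7, 2027 + 5 days = November 12, 2027.
November 12, 2027 is a Friday and not a court holiday, so no extension applies.
The deadline is November 12, 2027; from November 12, 2027 to November 14, 2027 is 2 days.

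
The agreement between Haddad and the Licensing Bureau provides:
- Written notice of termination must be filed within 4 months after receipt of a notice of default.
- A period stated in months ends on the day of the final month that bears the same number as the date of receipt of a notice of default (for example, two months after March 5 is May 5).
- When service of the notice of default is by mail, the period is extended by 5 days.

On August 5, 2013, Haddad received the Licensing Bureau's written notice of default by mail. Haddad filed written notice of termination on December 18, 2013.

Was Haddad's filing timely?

4 months after August 5, 2013 is December 5, 2013.
Service was by mail, adding 5 days: December 5, 2013 + 5 days = December 10, 2013.
The deadline is December 10, 2013; the filing on December 18, 2013 is after that date.

No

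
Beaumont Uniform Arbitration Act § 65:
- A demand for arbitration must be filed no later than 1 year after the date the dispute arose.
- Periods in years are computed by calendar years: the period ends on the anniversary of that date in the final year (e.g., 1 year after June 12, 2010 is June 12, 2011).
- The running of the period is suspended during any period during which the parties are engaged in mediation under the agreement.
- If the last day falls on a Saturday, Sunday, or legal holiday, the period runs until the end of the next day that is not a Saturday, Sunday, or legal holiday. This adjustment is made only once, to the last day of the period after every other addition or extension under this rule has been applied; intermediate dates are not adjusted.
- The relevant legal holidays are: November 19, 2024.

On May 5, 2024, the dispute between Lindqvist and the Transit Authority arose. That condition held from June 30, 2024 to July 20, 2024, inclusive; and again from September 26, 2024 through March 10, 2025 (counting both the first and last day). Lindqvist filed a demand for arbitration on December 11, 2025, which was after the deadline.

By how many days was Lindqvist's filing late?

31 days

1 year after May 5, 2024 is May 5, 2025.
From June 30, 2024 through July 20, 2024 inclusive is 21 days; tolling adds 21 days: May 5, 2025 + 21 days = May 26, 2025.
From September 26, 2024 through March 10, 2025 inclusive is 166 days; tolling adds 166 days: May 26, 2025 + 166 days = November 8, 2025.
November 8, 2025 is Saturday; November 9, 2025 is Sunday. The next qualifying day is November 10, 2025.
The deadline is November 10, 2025; from November 10, 2025 to December 11, 2025 is 31 days.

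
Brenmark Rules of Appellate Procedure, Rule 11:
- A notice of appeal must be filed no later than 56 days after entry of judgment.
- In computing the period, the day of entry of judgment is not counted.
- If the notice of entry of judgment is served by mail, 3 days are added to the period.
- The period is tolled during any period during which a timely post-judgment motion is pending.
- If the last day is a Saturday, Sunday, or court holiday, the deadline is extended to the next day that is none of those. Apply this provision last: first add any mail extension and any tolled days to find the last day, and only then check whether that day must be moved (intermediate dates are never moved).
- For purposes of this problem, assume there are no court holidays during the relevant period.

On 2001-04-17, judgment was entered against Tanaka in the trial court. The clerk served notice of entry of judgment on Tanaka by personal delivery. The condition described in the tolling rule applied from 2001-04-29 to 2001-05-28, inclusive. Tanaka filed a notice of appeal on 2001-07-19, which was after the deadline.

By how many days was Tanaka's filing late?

7 days

56 days after 2001-04-17 is June 12, 2001.
Service was not by mail, so no mail extension applies.
From April 29, 2001 through May 28, 2001 inclusive is 30 days; tolling adds 30 days: June 12, 2001 + 30 days = July 12, 2001.
July 12, 2001 is a Thursday and not a court holiday, so no extension applies.
The deadline is July 12, 2001; from July 12, 2001 to July 19, 2001 is 7 days.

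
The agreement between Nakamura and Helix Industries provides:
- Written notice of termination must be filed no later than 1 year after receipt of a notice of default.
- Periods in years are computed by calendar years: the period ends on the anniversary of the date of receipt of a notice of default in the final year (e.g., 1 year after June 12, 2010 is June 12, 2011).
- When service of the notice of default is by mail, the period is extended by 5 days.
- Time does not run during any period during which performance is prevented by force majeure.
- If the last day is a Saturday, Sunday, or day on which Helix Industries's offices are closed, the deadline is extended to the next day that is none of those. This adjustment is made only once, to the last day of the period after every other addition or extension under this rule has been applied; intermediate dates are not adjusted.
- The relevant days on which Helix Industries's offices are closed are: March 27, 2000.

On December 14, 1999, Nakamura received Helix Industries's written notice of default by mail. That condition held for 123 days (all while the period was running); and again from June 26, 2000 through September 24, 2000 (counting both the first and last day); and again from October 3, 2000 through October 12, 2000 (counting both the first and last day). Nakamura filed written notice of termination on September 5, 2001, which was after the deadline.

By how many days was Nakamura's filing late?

1 year after December 14, 1999 is December 14, 2000.
Service was by mail, adding 5 days: December 14, 2000 + 5 days = December 19, 2000.
Tolling adds 123 days: December 19, 2000 + 123 days = April 21, 2001.
From June 26, 2000 through September 24, 2000 inclusive is 91 days; tolling adds 91 days: April 21, 2001 + 91 days = July 21, 2001.
From October 3, 2000 through October 12, 2000 inclusive is 10 days; tolling adds 10 days: July 21, 2001 + 10 days = July 31, 2001.
July 31, 2001 is a Tuesday and not a day on which Helix Industries's offices are closed, so no extension applies.
The deadline is July 31, 2001; from July 31, 2001 to September 5, 2001 is 36 days.

36 days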